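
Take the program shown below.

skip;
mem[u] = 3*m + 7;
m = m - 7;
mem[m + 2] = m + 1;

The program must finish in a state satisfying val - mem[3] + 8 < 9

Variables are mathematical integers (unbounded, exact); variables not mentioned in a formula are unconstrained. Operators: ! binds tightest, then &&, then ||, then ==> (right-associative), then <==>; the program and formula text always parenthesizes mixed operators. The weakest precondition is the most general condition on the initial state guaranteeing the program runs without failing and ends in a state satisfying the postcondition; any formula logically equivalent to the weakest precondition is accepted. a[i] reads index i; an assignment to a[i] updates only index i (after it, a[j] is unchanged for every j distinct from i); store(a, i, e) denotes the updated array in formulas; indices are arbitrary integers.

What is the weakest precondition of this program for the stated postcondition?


Working backward. After the program, the postcondition val - mem[3] + 8 < 9 must hold; in canonical form it is val < mem[3] + 1.
Before mem[m + 2] := m + 1: val < store(mem, m + 2, m + 1)[3] + 1
Before m := m - 7: val < store(mem, m - 5, m - 6)[3] + 1
Before mem[u] := 3*m + 7: val < store(store(mem, u, 3*m + 7), m - 5, m - 6)[3] + 1
Before skip: val < store(store(mem, u, 3*m + 7), m - 5, m - 6)[3] + 1
Answer: WP = val < store(store(mem, u, 3*m + 7), m - 5, m - 6)[3] + 1


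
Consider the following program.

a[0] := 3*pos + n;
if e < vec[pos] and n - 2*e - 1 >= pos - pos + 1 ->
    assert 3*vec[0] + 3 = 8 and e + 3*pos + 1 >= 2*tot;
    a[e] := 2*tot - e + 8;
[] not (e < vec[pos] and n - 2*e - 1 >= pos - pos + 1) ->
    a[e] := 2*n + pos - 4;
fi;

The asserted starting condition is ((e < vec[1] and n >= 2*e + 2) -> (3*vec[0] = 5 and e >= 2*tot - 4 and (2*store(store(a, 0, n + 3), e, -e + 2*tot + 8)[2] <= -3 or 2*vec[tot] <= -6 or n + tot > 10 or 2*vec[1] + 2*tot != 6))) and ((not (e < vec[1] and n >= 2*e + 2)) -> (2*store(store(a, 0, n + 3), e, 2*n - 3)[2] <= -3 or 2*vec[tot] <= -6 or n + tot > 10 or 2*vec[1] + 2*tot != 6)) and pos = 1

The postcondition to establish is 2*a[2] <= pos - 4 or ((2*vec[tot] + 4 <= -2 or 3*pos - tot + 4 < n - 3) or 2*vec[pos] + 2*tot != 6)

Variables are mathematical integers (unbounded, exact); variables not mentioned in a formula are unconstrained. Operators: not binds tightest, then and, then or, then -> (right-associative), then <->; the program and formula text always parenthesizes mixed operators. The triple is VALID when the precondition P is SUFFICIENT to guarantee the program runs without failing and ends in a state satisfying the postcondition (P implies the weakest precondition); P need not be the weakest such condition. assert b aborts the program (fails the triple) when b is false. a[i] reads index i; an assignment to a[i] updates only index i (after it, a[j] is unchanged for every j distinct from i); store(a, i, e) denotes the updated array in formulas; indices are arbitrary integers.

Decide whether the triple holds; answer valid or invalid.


Working backward. After the program, the postcondition 2*a[2] <= pos - 4 or ((2*vec[tot] + 4 <= -2 or 3*pos - tot + 4 < n - 3) or 2*vec[pos] + 2*tot != 6) must hold; in canonical form it is 2*a[2] <= pos - 4 or 2*vec[tot] <= -6 or 3*pos < n + tot - 7 or 2*vec[pos] + 2*tot != 6.
Then branch requires 3*vec[0] = 5 and e + 3*pos >= 2*tot - 1 and (2*store(a, e, -e + 2*tot + 8)[2] <= pos - 4 or 2*vec[tot] <= -6 or 3*pos < n + tot - 7 or 2*vec[pos] + 2*tot != 6); else branch requires 2*store(a, e, 2*n + pos - 4)[2] <= pos - 4 or 2*vec[tot] <= -6 or 3*pos < n + tot - 7 or 2*vec[pos] + 2*tot != 6.
Before the if: ((e < vec[pos] and n >= 2*e + 2) -> (3*vec[0] = 5 and e + 3*pos >= 2*tot - 1 and (2*store(a, e, -e + 2*tot + 8)[2] <= pos - 4 or 2*vec[tot] <= -6 or 3*pos < n + tot - 7 or 2*vec[pos] + 2*tot != 6))) and ((not (e < vec[pos] and n >= 2*e + 2)) -> (2*store(a, e, 2*n + pos - 4)[2] <= pos - 4 or 2*vec[tot] <= -6 or 3*pos < n + tot - 7 or 2*vec[pos] + 2*tot != 6))
Before a[0] := 3*pos + n: ((e < vec[pos] and n >= 2*e + 2) -> (3*vec[0] = 5 and e + 3*pos >= 2*tot - 1 and (2*store(store(a, 0, n + 3*pos), e, -e + 2*tot + 8)[2] <= pos - 4 or 2*vec[tot] <= -6 or 3*pos < n + tot - 7 or 2*vec[pos] + 2*tot != 6))) and ((not (e < vec[pos] and n >= 2*e + 2)) -> (2*store(store(a, 0, n + 3*pos), e, 2*n + pos - 4)[2] <= pos - 4 or 2*vec[tot] <= -6 or 3*pos < n + tot - 7 or 2*vec[pos] + 2*tot != 6))
The weakest precondition is ((e < vec[pos] and n >= 2*e + 2) -> (3*vec[0] = 5 and e + 3*pos >= 2*tot - 1 and (2*store(store(a, 0, n + 3*pos), e, -e + 2*tot + 8)[2] <= pos - 4 or 2*vec[tot] <= -6 or 3*pos < n + tot - 7 or 2*vec[pos] + 2*tot != 6))) and ((not (e < vec[pos] and n >= 2*e + 2)) -> (2*store(store(a, 0, n + 3*pos), e, 2*n + pos - 4)[2] <= pos - 4 or 2*vec[tot] <= -6 or 3*pos < n + tot - 7 or 2*vec[pos] + 2*tot != 6)).
Check whether ((e < vec[1] and n >= 2*e + 2) -> (3*vec[0] = 5 and e >= 2*tot - 4 and (2*store(store(a, 0, n + 3), e, -e + 2*tot + 8)[2] <= -3 or 2*vec[tot] <= -6 or n + tot > 10 or 2*vec[1] + 2*tot != 6))) and ((not (e < vec[1] and n >= 2*e + 2)) -> (2*store(store(a, 0, n + 3), e, 2*n - 3)[2] <= -3 or 2*vec[tot] <= -6 or n + tot > 10 or 2*vec[1] + 2*tot != 6)) and pos = 1 implies it.
Every state satisfying the precondition satisfies the weakest precondition: the implication holds.
Answer: valid


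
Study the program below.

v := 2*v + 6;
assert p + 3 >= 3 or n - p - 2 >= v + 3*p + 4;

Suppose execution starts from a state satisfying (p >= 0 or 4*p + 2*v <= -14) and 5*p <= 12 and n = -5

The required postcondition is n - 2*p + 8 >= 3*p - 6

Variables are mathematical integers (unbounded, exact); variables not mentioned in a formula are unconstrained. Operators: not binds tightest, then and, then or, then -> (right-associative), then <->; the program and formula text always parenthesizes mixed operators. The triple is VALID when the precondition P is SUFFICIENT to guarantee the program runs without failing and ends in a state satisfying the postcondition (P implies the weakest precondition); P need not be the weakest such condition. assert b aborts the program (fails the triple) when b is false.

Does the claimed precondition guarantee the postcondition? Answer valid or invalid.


Working backward. After the program, the postcondition n - 2*p + 8 >= 3*p - 6 must hold; in canonical form it is n >= 5*p - 14.
Before assert p + 3 >= 3 or n - p - 2 >= v + 3*p + 4: (p >= 0 or n >= 4*p + v + 6) and n >= 5*p - 14
Before v := 2*v + 6: (p >= 0 or n >= 4*p + 2*v + 12) and n >= 5*p - 14
The weakest precondition is (p >= 0 or n >= 4*p + 2*v + 12) and n >= 5*p - 14.
Check whether (p >= 0 or 4*p + 2*v <= -14) and 5*p <= 12 and n = -5 implies it.
Countermodel: at the initial state n = -5, p = 2, v = 0, the precondition holds but the weakest precondition fails.
Answer: invalid


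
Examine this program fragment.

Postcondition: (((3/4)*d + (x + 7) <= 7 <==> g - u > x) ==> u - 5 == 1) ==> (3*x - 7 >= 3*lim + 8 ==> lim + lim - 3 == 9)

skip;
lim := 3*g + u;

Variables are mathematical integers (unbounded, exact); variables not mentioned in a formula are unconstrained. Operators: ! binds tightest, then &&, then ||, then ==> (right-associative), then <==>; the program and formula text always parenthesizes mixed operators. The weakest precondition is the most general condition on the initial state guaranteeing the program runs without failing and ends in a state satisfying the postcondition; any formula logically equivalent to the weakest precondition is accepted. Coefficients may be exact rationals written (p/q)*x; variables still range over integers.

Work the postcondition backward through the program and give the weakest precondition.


Working backward. After the program, the postcondition (((3/4)*d + (x + 7) <= 7 <==> g - u > x) ==> u - 5 == 1) ==> (3*x - 7 >= 3*lim + 8 ==> lim + lim - 3 == 9) must hold; in canonical form it is (((3/4)*d + x <= 0 <==> g > u + x) ==> u == 6) ==> (3*x >= 3*lim + 15 ==> 2*lim == 12).
Before lim := 3*g + u: (((3/4)*d + x <= 0 <==> g > u + x) ==> u == 6) ==> (3*x >= 9*g + 3*u + 15 ==> 6*g + 2*u == 12)
Before skip: (((3/4)*d + x <= 0 <==> g > u + x) ==> u == 6) ==> (3*x >= 9*g + 3*u + 15 ==> 6*g + 2*u == 12)
Answer: WP = (((3/4)*d + x <= 0 <==> g > u + x) ==> u == 6) ==> (3*x >= 9*g + 3*u + 15 ==> 6*g + 2*u == 12)


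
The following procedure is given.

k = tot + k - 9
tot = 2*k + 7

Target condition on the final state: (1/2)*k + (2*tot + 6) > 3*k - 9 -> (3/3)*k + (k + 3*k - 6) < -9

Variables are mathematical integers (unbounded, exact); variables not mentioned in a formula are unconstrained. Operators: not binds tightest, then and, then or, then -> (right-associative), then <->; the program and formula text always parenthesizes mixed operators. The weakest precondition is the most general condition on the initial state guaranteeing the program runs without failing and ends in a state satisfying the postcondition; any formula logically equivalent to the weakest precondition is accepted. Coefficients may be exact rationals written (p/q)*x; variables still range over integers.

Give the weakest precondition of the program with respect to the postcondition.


Working backward. After the program, the postcondition (1/2)*k + (2*tot + 6) > 3*k - 9 -> (3/3)*k + (k + 3*k - 6) < -9 must hold; in canonical form it is 2*tot > (5/2)*k - 15 -> 5*k < -3.
Before tot := 2*k + 7: (3/2)*k > -29 -> 5*k < -3
Before k := tot + k - 9: (3/2)*k + (3/2)*tot > -31/2 -> 5*k + 5*tot < 42
Answer: WP = (3/2)*k + (3/2)*tot > -31/2 -> 5*k + 5*tot < 42


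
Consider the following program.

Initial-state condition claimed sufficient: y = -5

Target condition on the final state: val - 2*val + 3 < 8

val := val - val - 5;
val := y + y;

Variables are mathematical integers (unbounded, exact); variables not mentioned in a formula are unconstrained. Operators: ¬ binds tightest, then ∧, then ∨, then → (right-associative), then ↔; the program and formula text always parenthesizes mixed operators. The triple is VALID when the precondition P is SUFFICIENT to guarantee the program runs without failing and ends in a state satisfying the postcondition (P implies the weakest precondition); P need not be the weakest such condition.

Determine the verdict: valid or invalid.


Working backward. After the program, the postcondition val - 2*val + 3 < 8 must hold; in canonical form it is val > -5.
Before val := y + y: 2*y > -5
Before val := val - val - 5: 2*y > -5
The weakest precondition is 2*y > -5.
Check whether y = -5 implies it.
Countermodel: at the initial state y = -5, the precondition holds but the weakest precondition fails.
Answer: invalid


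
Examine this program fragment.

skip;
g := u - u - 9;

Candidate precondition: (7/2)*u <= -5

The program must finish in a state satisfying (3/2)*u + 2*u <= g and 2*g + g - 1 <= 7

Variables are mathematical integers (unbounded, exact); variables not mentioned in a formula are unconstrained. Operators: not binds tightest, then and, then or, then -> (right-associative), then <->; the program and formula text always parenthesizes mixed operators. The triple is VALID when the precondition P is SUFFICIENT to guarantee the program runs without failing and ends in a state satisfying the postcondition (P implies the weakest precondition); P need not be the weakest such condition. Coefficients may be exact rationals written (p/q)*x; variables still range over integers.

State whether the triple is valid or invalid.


Working backward. After the program, the postcondition (3/2)*u + 2*u <= g and 2*g + g - 1 <= 7 must hold; in canonical form it is (7/2)*u <= g and 3*g <= 8.
Before g := u - u - 9: (7/2)*u <= -9
Before skip: (7/2)*u <= -9
The weakest precondition is (7/2)*u <= -9.
Check whether (7/2)*u <= -5 implies it.
Countermodel: at the initial state u = -2, the precondition holds but the weakest precondition fails.
Answer: invalid


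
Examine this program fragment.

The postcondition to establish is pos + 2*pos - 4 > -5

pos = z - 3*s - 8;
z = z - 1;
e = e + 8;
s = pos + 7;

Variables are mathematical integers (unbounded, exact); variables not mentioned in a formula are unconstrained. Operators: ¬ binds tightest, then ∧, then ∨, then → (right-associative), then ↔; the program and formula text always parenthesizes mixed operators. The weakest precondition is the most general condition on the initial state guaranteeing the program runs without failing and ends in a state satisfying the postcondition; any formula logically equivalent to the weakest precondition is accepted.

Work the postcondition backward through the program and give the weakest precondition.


Working backward. After the program, the postcondition pos + 2*pos - 4 > -5 must hold; in canonical form it is 3*pos > -1.
Before s := pos + 7: 3*pos > -1
Before e := e + 8: 3*pos > -1
Before z := z - 1: 3*pos > -1
Before pos := z - 3*s - 8: 3*z > 9*s + 23
Answer: WP = 3*z > 9*s + 23


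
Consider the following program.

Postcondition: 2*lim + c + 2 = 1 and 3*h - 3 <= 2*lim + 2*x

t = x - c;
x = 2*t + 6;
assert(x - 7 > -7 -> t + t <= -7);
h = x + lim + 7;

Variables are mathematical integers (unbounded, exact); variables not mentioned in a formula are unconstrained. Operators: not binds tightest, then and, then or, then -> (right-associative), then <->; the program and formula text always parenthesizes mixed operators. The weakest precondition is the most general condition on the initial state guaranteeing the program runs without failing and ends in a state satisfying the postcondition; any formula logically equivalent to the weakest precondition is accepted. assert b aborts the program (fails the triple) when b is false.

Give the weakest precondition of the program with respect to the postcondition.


Working backward. After the program, the postcondition 2*lim + c + 2 = 1 and 3*h - 3 <= 2*lim + 2*x must hold; in canonical form it is c + 2*lim = -1 and 3*h <= 2*lim + 2*x + 3.
Before h := x + lim + 7: c + 2*lim = -1 and lim + x <= -18
Before assert x - 7 > -7 -> t + t <= -7: (x > 0 -> 2*t <= -7) and c + 2*lim = -1 and lim + x <= -18
Before x := 2*t + 6: (2*t > -6 -> 2*t <= -7) and c + 2*lim = -1 and lim + 2*t <= -24
Before t := x - c: (2*x > 2*c - 6 -> 2*x <= 2*c - 7) and c + 2*lim = -1 and lim + 2*x <= 2*c - 24
Answer: WP = (2*x > 2*c - 6 -> 2*x <= 2*c - 7) and c + 2*lim = -1 and lim + 2*x <= 2*c - 24


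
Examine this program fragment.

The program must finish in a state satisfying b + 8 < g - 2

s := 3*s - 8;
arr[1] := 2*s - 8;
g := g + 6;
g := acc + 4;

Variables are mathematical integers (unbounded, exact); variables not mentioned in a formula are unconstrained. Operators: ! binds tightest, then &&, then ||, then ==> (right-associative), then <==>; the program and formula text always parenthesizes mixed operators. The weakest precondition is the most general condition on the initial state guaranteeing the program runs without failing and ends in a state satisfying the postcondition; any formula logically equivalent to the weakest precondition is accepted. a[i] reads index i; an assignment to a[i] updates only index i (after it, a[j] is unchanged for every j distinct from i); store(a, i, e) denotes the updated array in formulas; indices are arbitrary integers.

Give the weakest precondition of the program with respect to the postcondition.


Working backward. After the program, the postcondition b + 8 < g - 2 must hold; in canonical form it is b < g - 10.
Before g := acc + 4: b < acc - 6
Before g := g + 6: b < acc - 6
Before arr[1] := 2*s - 8: b < acc - 6
Before s := 3*s - 8: b < acc - 6
Answer: WP = b < acc - 6


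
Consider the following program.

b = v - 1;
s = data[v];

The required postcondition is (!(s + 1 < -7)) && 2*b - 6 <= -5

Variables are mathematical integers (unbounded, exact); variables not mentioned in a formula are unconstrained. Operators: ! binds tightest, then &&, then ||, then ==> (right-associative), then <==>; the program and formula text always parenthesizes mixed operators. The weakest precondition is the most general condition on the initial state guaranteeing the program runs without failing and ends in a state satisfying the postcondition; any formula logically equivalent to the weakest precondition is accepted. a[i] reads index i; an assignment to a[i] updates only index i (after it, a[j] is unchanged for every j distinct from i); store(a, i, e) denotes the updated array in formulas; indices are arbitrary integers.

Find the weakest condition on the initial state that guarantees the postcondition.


Working backward. After the program, the postcondition (!(s + 1 < -7)) && 2*b - 6 <= -5 must hold; in canonical form it is (!(s < -8)) && 2*b <= 1.
Before s := data[v]: (!(data[v] < -8)) && 2*b <= 1
Before b := v - 1: (!(data[v] < -8)) && 2*v <= 3
Answer: WP = (!(data[v] < -8)) && 2*v <= 3


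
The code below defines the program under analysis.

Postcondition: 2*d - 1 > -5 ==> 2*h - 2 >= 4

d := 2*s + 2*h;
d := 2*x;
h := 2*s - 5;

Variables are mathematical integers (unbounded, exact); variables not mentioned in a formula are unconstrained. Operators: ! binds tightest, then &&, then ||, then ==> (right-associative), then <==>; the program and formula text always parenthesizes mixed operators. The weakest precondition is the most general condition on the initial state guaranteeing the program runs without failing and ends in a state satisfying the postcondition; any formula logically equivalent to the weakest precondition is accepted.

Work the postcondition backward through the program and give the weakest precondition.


Working backward. After the program, the postcondition 2*d - 1 > -5 ==> 2*h - 2 >= 4 must hold; in canonical form it is 2*d > -4 ==> 2*h >= 6.
Before h := 2*s - 5: 2*d > -4 ==> 4*s >= 16
Before d := 2*x: 4*x > -4 ==> 4*s >= 16
Before d := 2*s + 2*h: 4*x > -4 ==> 4*s >= 16
Answer: WP = 4*x > -4 ==> 4*s >= 16


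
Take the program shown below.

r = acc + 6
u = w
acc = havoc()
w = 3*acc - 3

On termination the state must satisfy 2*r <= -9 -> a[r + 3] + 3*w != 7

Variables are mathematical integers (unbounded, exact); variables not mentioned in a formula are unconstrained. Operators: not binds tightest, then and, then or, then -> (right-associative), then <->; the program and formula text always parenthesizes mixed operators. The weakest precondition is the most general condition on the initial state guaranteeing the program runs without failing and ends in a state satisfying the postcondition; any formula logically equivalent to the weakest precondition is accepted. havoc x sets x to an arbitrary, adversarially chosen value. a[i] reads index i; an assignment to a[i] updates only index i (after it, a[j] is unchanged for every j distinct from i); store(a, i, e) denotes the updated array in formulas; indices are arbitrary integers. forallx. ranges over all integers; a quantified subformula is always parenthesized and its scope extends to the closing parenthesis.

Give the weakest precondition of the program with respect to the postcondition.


Working backward. After the program, 2*r <= -9 -> a[r + 3] + 3*w != 7 must hold.
Before w := 3*acc - 3: 2*r <= -9 -> a[r + 3] + 9*acc != 16
Before havoc acc: forall acc_1. (2*r <= -9 -> a[r + 3] + 9*acc_1 != 16)
Before u := w: forall acc_1. (2*r <= -9 -> a[r + 3] + 9*acc_1 != 16)
Before r := acc + 6: forall acc_1. (2*acc <= -21 -> a[acc + 9] + 9*acc_1 != 16)
Answer: WP = forall acc_1. (2*acc <= -21 -> a[acc + 9] + 9*acc_1 != 16)


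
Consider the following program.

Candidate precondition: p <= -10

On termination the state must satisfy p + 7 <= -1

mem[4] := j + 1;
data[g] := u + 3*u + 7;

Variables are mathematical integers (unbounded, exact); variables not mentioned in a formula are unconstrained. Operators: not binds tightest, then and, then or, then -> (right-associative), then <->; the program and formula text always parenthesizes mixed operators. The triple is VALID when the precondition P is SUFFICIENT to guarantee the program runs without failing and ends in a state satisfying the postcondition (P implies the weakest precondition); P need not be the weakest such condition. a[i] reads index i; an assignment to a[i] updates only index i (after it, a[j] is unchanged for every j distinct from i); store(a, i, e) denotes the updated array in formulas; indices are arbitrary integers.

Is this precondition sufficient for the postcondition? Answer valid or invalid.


Working backward. After the program, the postcondition p + 7 <= -1 must hold; in canonical form it is p <= -8.
Before data[g] := u + 3*u + 7: p <= -8
Before mem[4] := j + 1: p <= -8
The weakest precondition is p <= -8.
Check whether p <= -10 implies it.
Every state satisfying the precondition satisfies the weakest precondition: the implication holds.
Answer: valid


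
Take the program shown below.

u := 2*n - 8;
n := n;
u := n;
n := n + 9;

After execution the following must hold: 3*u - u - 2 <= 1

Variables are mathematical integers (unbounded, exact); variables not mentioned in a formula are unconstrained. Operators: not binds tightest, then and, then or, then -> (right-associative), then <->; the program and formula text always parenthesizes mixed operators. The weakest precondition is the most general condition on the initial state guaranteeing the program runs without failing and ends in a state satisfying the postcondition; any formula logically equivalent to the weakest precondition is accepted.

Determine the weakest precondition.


Working backward. After the program, the postcondition 3*u - u - 2 <= 1 must hold; in canonical form it is 2*u <= 3.
Before n := n + 9: 2*u <= 3
Before u := n: 2*n <= 3
Before n := n: 2*n <= 3
Before u := 2*n - 8: 2*n <= 3
Answer: WP = 2*n <= 3


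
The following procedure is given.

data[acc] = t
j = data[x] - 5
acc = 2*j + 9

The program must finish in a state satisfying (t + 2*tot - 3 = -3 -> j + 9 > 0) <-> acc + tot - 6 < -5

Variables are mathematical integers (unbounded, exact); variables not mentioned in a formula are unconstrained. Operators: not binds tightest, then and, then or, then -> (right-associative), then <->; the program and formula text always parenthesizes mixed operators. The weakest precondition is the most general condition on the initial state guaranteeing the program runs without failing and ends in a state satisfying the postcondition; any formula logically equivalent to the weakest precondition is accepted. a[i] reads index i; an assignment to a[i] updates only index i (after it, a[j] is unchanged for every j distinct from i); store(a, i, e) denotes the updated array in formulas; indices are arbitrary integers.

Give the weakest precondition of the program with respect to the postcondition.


Working backward. After the program, the postcondition (t + 2*tot - 3 = -3 -> j + 9 > 0) <-> acc + tot - 6 < -5 must hold; in canonical form it is (t + 2*tot = 0 -> j > -9) <-> acc + tot < 1.
Before acc := 2*j + 9: (t + 2*tot = 0 -> j > -9) <-> 2*j + tot < -8
Before j := data[x] - 5: (t + 2*tot = 0 -> data[x] > -4) <-> 2*data[x] + tot < 2
Before data[acc] := t: (t + 2*tot = 0 -> store(data, acc, t)[x] > -4) <-> 2*store(data, acc, t)[x] + tot < 2
Answer: WP = (t + 2*tot = 0 -> store(data, acc, t)[x] > -4) <-> 2*store(data, acc, t)[x] + tot < 2


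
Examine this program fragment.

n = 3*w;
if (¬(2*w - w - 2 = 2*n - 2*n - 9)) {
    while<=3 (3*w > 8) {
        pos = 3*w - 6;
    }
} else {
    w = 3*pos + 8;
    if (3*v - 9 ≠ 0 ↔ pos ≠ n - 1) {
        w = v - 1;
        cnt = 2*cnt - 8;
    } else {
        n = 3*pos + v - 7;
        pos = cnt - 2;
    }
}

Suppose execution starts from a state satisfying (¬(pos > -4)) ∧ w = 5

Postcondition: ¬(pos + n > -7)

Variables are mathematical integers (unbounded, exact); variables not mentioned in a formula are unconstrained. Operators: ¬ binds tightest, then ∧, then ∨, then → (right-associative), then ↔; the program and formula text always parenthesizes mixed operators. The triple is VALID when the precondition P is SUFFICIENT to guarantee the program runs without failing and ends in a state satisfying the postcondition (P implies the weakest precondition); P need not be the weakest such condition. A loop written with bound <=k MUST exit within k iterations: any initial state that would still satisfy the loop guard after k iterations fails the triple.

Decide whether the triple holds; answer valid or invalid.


Working backward. After the program, the postcondition ¬(pos + n > -7) must hold; in canonical form it is ¬(n + pos > -7).
Then branch requires (3*w > 8 → ((3*w > 8 → ((3*w > 8 → ((¬(3*w > 8)) ∧ (¬(n + 3*w > -1)))) ∧ ((¬(3*w > 8)) → (¬(n + 3*w > -1))))) ∧ ((¬(3*w > 8)) → (¬(n + 3*w > -1))))) ∧ ((¬(3*w > 8)) → (¬(n + pos > -7))); else branch requires ((3*v ≠ 9 ↔ pos ≠ n - 1) → (¬(n + pos > -7))) ∧ ((¬(3*v ≠ 9 ↔ pos ≠ n - 1)) → (¬(cnt + 3*pos + v > 2))).
Before the if: ((¬(w = -7)) → ((3*w > 8 → ((3*w > 8 → ((3*w > 8 → ((¬(3*w > 8)) ∧ (¬(n + 3*w > -1)))) ∧ ((¬(3*w > 8)) → (¬(n + 3*w > -1))))) ∧ ((¬(3*w > 8)) → (¬(n + 3*w > -1))))) ∧ ((¬(3*w > 8)) → (¬(n + pos > -7))))) ∧ (w = -7 → (((3*v ≠ 9 ↔ pos ≠ n - 1) → (¬(n + pos > -7))) ∧ ((¬(3*v ≠ 9 ↔ pos ≠ n - 1)) → (¬(cnt + 3*pos + v > 2)))))
Before n := 3*w: ((¬(w = -7)) → ((3*w > 8 → ((3*w > 8 → ((3*w > 8 → ((¬(3*w > 8)) ∧ (¬(6*w > -1)))) ∧ ((¬(3*w > 8)) → (¬(6*w > -1))))) ∧ ((¬(3*w > 8)) → (¬(6*w > -1))))) ∧ ((¬(3*w > 8)) → (¬(pos + 3*w > -7))))) ∧ (w = -7 → (((3*v ≠ 9 ↔ pos ≠ 3*w - 1) → (¬(pos + 3*w > -7))) ∧ ((¬(3*v ≠ 9 ↔ pos ≠ 3*w - 1)) → (¬(cnt + 3*pos + v > 2)))))
The weakest precondition is ((¬(w = -7)) → ((3*w > 8 → ((3*w > 8 → ((3*w > 8 → ((¬(3*w > 8)) ∧ (¬(6*w > -1)))) ∧ ((¬(3*w > 8)) → (¬(6*w > -1))))) ∧ ((¬(3*w > 8)) → (¬(6*w > -1))))) ∧ ((¬(3*w > 8)) → (¬(pos + 3*w > -7))))) ∧ (w = -7 → (((3*v ≠ 9 ↔ pos ≠ 3*w - 1) → (¬(pos + 3*w > -7))) ∧ ((¬(3*v ≠ 9 ↔ pos ≠ 3*w - 1)) → (¬(cnt + 3*pos + v > 2))))).
Check whether (¬(pos > -4)) ∧ w = 5 implies it.
Countermodel: at the initial state cnt = 0, pos = -4, v = 0, w = 5, the precondition holds but the weakest precondition fails.
Answer: invalid


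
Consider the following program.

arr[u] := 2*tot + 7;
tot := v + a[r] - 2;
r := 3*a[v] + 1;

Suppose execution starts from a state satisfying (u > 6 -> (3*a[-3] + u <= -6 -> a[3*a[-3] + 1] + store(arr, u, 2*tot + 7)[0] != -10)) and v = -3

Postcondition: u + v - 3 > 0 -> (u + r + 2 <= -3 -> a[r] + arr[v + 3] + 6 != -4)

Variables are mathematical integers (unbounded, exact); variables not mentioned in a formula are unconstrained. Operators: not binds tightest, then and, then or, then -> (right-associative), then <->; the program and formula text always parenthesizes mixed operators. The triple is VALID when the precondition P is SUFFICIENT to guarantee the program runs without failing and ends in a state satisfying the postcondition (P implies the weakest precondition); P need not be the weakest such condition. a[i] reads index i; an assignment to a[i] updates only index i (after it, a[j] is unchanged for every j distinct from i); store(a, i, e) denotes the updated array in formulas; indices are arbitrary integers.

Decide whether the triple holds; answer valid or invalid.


Working backward. After the program, the postcondition u + v - 3 > 0 -> (u + r + 2 <= -3 -> a[r] + arr[v + 3] + 6 != -4) must hold; in canonical form it is u + v > 3 -> (r + u <= -5 -> a[r] + arr[v + 3] != -10).
Before r := 3*a[v] + 1: u + v > 3 -> (3*a[v] + u <= -6 -> a[3*a[v] + 1] + arr[v + 3] != -10)
Before tot := v + a[r] - 2: u + v > 3 -> (3*a[v] + u <= -6 -> a[3*a[v] + 1] + arr[v + 3] != -10)
Before arr[u] := 2*tot + 7: u + v > 3 -> (3*a[v] + u <= -6 -> a[3*a[v] + 1] + store(arr, u, 2*tot + 7)[v + 3] != -10)
The weakest precondition is u + v > 3 -> (3*a[v] + u <= -6 -> a[3*a[v] + 1] + store(arr, u, 2*tot + 7)[v + 3] != -10).
Check whether (u > 6 -> (3*a[-3] + u <= -6 -> a[3*a[-3] + 1] + store(arr, u, 2*tot + 7)[0] != -10)) and v = -3 implies it.
Every state satisfying the precondition satisfies the weakest precondition: the implication holds.
Answer: valid


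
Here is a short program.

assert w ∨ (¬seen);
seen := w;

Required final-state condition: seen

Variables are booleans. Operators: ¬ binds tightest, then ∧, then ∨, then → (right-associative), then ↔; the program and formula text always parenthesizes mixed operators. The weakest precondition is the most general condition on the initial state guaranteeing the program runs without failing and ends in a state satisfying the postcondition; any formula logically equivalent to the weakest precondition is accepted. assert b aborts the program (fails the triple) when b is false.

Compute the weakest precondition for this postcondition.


Working backward. After the program, seen must hold.
Before seen := w: w
Before assert w ∨ (¬seen): (w ∨ (¬seen)) ∧ w
Answer: WP = (w ∨ (¬seen)) ∧ w


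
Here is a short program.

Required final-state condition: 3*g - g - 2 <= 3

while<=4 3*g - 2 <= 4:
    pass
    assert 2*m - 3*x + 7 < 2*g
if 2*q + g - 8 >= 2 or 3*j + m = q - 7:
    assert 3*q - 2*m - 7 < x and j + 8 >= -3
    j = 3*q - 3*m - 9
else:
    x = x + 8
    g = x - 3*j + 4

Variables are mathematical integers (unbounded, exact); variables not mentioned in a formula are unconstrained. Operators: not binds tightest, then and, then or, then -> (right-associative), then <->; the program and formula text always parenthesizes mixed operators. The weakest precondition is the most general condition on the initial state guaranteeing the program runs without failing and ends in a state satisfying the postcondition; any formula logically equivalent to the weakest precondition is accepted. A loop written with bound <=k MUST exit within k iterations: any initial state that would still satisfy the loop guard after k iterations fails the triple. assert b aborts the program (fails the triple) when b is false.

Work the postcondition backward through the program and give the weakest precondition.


Working backward. After the program, the postcondition 3*g - g - 2 <= 3 must hold; in canonical form it is 2*g <= 5.
Then branch requires 3*q < 2*m + x + 7 and j >= -11 and 2*g <= 5; else branch requires 2*x <= 6*j - 19.
Before the if: ((g + 2*q >= 10 or 3*j + m = q - 7) -> (3*q < 2*m + x + 7 and j >= -11 and 2*g <= 5)) and ((not (g + 2*q >= 10 or 3*j + m = q - 7)) -> 2*x <= 6*j - 19)
Before the loop (bound <=4), unroll the exhaustion recursion (WP_0 = exit-now case; WP_j = one more guarded iteration, up to j = 4):
  WP_0: (not (3*g <= 6)) and ((g + 2*q >= 10 or 3*j + m = q - 7) -> (3*q < 2*m + x + 7 and j >= -11 and 2*g <= 5)) and ((not (g + 2*q >= 10 or 3*j + m = q - 7)) -> 2*x <= 6*j - 19)
  WP_1: (3*g <= 6 -> (2*m < 2*g + 3*x - 7 and (not (3*g <= 6)) and ((g + 2*q >= 10 or 3*j + m = q - 7) -> (3*q < 2*m + x + 7 and j >= -11 and 2*g <= 5)) and ((not (g + 2*q >= 10 or 3*j + m = q - 7)) -> 2*x <= 6*j - 19))) and ((not (3*g <= 6)) -> (((g + 2*q >= 10 or 3*j + m = q - 7) -> (3*q < 2*m + x + 7 and j >= -11 and 2*g <= 5)) and ((not (g + 2*q >= 10 or 3*j + m = q - 7)) -> 2*x <= 6*j - 19)))
  WP_2: (3*g <= 6 -> (2*m < 2*g + 3*x - 7 and (3*g <= 6 -> (2*m < 2*g + 3*x - 7 and (not (3*g <= 6)) and ((g + 2*q >= 10 or 3*j + m = q - 7) -> (3*q < 2*m + x + 7 and j >= -11 and 2*g <= 5)) and ((not (g + 2*q >= 10 or 3*j + m = q - 7)) -> 2*x <= 6*j - 19))) and ((not (3*g <= 6)) -> (((g + 2*q >= 10 or 3*j + m = q - 7) -> (3*q < 2*m + x + 7 and j >= -11 and 2*g <= 5)) and ((not (g + 2*q >= 10 or 3*j + m = q - 7)) -> 2*x <= 6*j - 19))))) and ((not (3*g <= 6)) -> (((g + 2*q >= 10 or 3*j + m = q - 7) -> (3*q < 2*m + x + 7 and j >= -11 and 2*g <= 5)) and ((not (g + 2*q >= 10 or 3*j + m = q - 7)) -> 2*x <= 6*j - 19)))
  WP_3: (3*g <= 6 -> (2*m < 2*g + 3*x - 7 and (3*g <= 6 -> (2*m < 2*g + 3*x - 7 and (3*g <= 6 -> (2*m < 2*g + 3*x - 7 and (not (3*g <= 6)) and ((g + 2*q >= 10 or 3*j + m = q - 7) -> (3*q < 2*m + x + 7 and j >= -11 and 2*g <= 5)) and ((not (g + 2*q >= 10 or 3*j + m = q - 7)) -> 2*x <= 6*j - 19))) and ((not (3*g <= 6)) -> (((g + 2*q >= 10 or 3*j + m = q - 7) -> (3*q < 2*m + x + 7 and j >= -11 and 2*g <= 5)) and ((not (g + 2*q >= 10 or 3*j + m = q - 7)) -> 2*x <= 6*j - 19))))) and ((not (3*g <= 6)) -> (((g + 2*q >= 10 or 3*j + m = q - 7) -> (3*q < 2*m + x + 7 and j >= -11 and 2*g <= 5)) and ((not (g + 2*q >= 10 or 3*j + m = q - 7)) -> 2*x <= 6*j - 19))))) and ((not (3*g <= 6)) -> (((g + 2*q >= 10 or 3*j + m = q - 7) -> (3*q < 2*m + x + 7 and j >= -11 and 2*g <= 5)) and ((not (g + 2*q >= 10 or 3*j + m = q - 7)) -> 2*x <= 6*j - 19)))
  WP_4: (3*g <= 6 -> (2*m < 2*g + 3*x - 7 and (3*g <= 6 -> (2*m < 2*g + 3*x - 7 and (3*g <= 6 -> (2*m < 2*g + 3*x - 7 and (3*g <= 6 -> (2*m < 2*g + 3*x - 7 and (not (3*g <= 6)) and ((g + 2*q >= 10 or 3*j + m = q - 7) -> (3*q < 2*m + x + 7 and j >= -11 and 2*g <= 5)) and ((not (g + 2*q >= 10 or 3*j + m = q - 7)) -> 2*x <= 6*j - 19))) and ((not (3*g <= 6)) -> (((g + 2*q >= 10 or 3*j + m = q - 7) -> (3*q < 2*m + x + 7 and j >= -11 and 2*g <= 5)) and ((not (g + 2*q >= 10 or 3*j + m = q - 7)) -> 2*x <= 6*j - 19))))) and ((not (3*g <= 6)) -> (((g + 2*q >= 10 or 3*j + m = q - 7) -> (3*q < 2*m + x + 7 and j >= -11 and 2*g <= 5)) and ((not (g + 2*q >= 10 or 3*j + m = q - 7)) -> 2*x <= 6*j - 19))))) and ((not (3*g <= 6)) -> (((g + 2*q >= 10 or 3*j + m = q - 7) -> (3*q < 2*m + x + 7 and j >= -11 and 2*g <= 5)) and ((not (g + 2*q >= 10 or 3*j + m = q - 7)) -> 2*x <= 6*j - 19))))) and ((not (3*g <= 6)) -> (((g + 2*q >= 10 or 3*j + m = q - 7) -> (3*q < 2*m + x + 7 and j >= -11 and 2*g <= 5)) and ((not (g + 2*q >= 10 or 3*j + m = q - 7)) -> 2*x <= 6*j - 19)))
So before the loop: (3*g <= 6 -> (2*m < 2*g + 3*x - 7 and (3*g <= 6 -> (2*m < 2*g + 3*x - 7 and (3*g <= 6 -> (2*m < 2*g + 3*x - 7 and (3*g <= 6 -> (2*m < 2*g + 3*x - 7 and (not (3*g <= 6)) and ((g + 2*q >= 10 or 3*j + m = q - 7) -> (3*q < 2*m + x + 7 and j >= -11 and 2*g <= 5)) and ((not (g + 2*q >= 10 or 3*j + m = q - 7)) -> 2*x <= 6*j - 19))) and ((not (3*g <= 6)) -> (((g + 2*q >= 10 or 3*j + m = q - 7) -> (3*q < 2*m + x + 7 and j >= -11 and 2*g <= 5)) and ((not (g + 2*q >= 10 or 3*j + m = q - 7)) -> 2*x <= 6*j - 19))))) and ((not (3*g <= 6)) -> (((g + 2*q >= 10 or 3*j + m = q - 7) -> (3*q < 2*m + x + 7 and j >= -11 and 2*g <= 5)) and ((not (g + 2*q >= 10 or 3*j + m = q - 7)) -> 2*x <= 6*j - 19))))) and ((not (3*g <= 6)) -> (((g + 2*q >= 10 or 3*j + m = q - 7) -> (3*q < 2*m + x + 7 and j >= -11 and 2*g <= 5)) and ((not (g + 2*q >= 10 or 3*j + m = q - 7)) -> 2*x <= 6*j - 19))))) and ((not (3*g <= 6)) -> (((g + 2*q >= 10 or 3*j + m = q - 7) -> (3*q < 2*m + x + 7 and j >= -11 and 2*g <= 5)) and ((not (g + 2*q >= 10 or 3*j + m = q - 7)) -> 2*x <= 6*j - 19)))
Answer: WP = (3*g <= 6 -> (2*m < 2*g + 3*x - 7 and (3*g <= 6 -> (2*m < 2*g + 3*x - 7 and (3*g <= 6 -> (2*m < 2*g + 3*x - 7 and (3*g <= 6 -> (2*m < 2*g + 3*x - 7 and (not (3*g <= 6)) and ((g + 2*q >= 10 or 3*j + m = q - 7) -> (3*q < 2*m + x + 7 and j >= -11 and 2*g <= 5)) and ((not (g + 2*q >= 10 or 3*j + m = q - 7)) -> 2*x <= 6*j - 19))) and ((not (3*g <= 6)) -> (((g + 2*q >= 10 or 3*j + m = q - 7) -> (3*q < 2*m + x + 7 and j >= -11 and 2*g <= 5)) and ((not (g + 2*q >= 10 or 3*j + m = q - 7)) -> 2*x <= 6*j - 19))))) and ((not (3*g <= 6)) -> (((g + 2*q >= 10 or 3*j + m = q - 7) -> (3*q < 2*m + x + 7 and j >= -11 and 2*g <= 5)) and ((not (g + 2*q >= 10 or 3*j + m = q - 7)) -> 2*x <= 6*j - 19))))) and ((not (3*g <= 6)) -> (((g + 2*q >= 10 or 3*j + m = q - 7) -> (3*q < 2*m + x + 7 and j >= -11 and 2*g <= 5)) and ((not (g + 2*q >= 10 or 3*j + m = q - 7)) -> 2*x <= 6*j - 19))))) and ((not (3*g <= 6)) -> (((g + 2*q >= 10 or 3*j + m = q - 7) -> (3*q < 2*m + x + 7 and j >= -11 and 2*g <= 5)) and ((not (g + 2*q >= 10 or 3*j + m = q - 7)) -> 2*x <= 6*j - 19)))


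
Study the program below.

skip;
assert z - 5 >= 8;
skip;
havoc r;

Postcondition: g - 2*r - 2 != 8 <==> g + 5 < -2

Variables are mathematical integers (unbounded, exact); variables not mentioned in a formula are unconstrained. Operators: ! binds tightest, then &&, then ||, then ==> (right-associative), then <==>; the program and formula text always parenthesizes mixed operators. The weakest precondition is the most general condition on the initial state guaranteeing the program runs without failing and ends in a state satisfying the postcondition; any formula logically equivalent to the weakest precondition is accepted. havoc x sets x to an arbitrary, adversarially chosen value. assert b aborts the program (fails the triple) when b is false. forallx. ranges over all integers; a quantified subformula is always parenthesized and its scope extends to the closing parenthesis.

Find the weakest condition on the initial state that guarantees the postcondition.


Working backward. After the program, the postcondition g - 2*r - 2 != 8 <==> g + 5 < -2 must hold; in canonical form it is g != 2*r + 10 <==> g < -7.
Before havoc r: forall r_1. (g != 2*r_1 + 10 <==> g < -7)
Before skip: forall r_1. (g != 2*r_1 + 10 <==> g < -7)
Before assert z - 5 >= 8: z >= 13 && (forall r_1. (g != 2*r_1 + 10 <==> g < -7))
Before skip: z >= 13 && (forall r_1. (g != 2*r_1 + 10 <==> g < -7))
Answer: WP = z >= 13 && (forall r_1. (g != 2*r_1 + 10 <==> g < -7))


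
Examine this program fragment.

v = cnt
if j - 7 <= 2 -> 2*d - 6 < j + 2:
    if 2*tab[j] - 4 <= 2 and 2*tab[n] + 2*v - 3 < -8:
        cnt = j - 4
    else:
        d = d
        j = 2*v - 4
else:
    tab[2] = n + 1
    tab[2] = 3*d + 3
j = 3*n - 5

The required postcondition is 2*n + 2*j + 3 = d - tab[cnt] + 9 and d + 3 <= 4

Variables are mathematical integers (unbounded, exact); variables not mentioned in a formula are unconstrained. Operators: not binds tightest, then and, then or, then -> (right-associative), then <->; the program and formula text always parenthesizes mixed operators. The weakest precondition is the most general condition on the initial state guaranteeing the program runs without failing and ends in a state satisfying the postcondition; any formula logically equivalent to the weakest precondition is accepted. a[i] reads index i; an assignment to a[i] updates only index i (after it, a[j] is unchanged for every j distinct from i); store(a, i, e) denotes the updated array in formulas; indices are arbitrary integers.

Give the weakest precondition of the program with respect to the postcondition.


Working backward. After the program, the postcondition 2*n + 2*j + 3 = d - tab[cnt] + 9 and d + 3 <= 4 must hold; in canonical form it is tab[cnt] + 2*j + 2*n = d + 6 and d <= 1.
Before j := 3*n - 5: tab[cnt] + 8*n = d + 16 and d <= 1
Then branch requires ((2*tab[j] <= 6 and 2*tab[n] + 2*v < -5) -> (tab[j - 4] + 8*n = d + 16 and d <= 1)) and ((not (2*tab[j] <= 6 and 2*tab[n] + 2*v < -5)) -> (tab[cnt] + 8*n = d + 16 and d <= 1)); else branch requires store(store(tab, 2, n + 1), 2, 3*d + 3)[cnt] + 8*n = d + 16 and d <= 1.
Before the if: ((j <= 9 -> 2*d < j + 8) -> (((2*tab[j] <= 6 and 2*tab[n] + 2*v < -5) -> (tab[j - 4] + 8*n = d + 16 and d <= 1)) and ((not (2*tab[j] <= 6 and 2*tab[n] + 2*v < -5)) -> (tab[cnt] + 8*n = d + 16 and d <= 1)))) and ((not (j <= 9 -> 2*d < j + 8)) -> (store(store(tab, 2, n + 1), 2, 3*d + 3)[cnt] + 8*n = d + 16 and d <= 1))
Before v := cnt: ((j <= 9 -> 2*d < j + 8) -> (((2*tab[j] <= 6 and 2*tab[n] + 2*cnt < -5) -> (tab[j - 4] + 8*n = d + 16 and d <= 1)) and ((not (2*tab[j] <= 6 and 2*tab[n] + 2*cnt < -5)) -> (tab[cnt] + 8*n = d + 16 and d <= 1)))) and ((not (j <= 9 -> 2*d < j + 8)) -> (store(store(tab, 2, n + 1), 2, 3*d + 3)[cnt] + 8*n = d + 16 and d <= 1))
Answer: WP = ((j <= 9 -> 2*d < j + 8) -> (((2*tab[j] <= 6 and 2*tab[n] + 2*cnt < -5) -> (tab[j - 4] + 8*n = d + 16 and d <= 1)) and ((not (2*tab[j] <= 6 and 2*tab[n] + 2*cnt < -5)) -> (tab[cnt] + 8*n = d + 16 and d <= 1)))) and ((not (j <= 9 -> 2*d < j + 8)) -> (store(store(tab, 2, n + 1), 2, 3*d + 3)[cnt] + 8*n = d + 16 and d <= 1))


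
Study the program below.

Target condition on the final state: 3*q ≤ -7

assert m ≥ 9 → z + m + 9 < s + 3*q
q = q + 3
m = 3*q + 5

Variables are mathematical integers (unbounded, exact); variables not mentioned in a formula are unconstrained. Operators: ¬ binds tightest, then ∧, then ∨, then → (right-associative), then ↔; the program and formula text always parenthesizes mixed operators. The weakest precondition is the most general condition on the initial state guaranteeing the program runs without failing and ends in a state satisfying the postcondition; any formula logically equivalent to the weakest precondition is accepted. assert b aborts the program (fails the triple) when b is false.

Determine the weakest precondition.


Working backward. After the program, 3*q ≤ -7 must hold.
Before m := 3*q + 5: 3*q ≤ -7
Before q := q + 3: 3*q ≤ -16
Before assert m ≥ 9 → z + m + 9 < s + 3*q: (m ≥ 9 → m + z < 3*q + s - 9) ∧ 3*q ≤ -16
Answer: WP = (m ≥ 9 → m + z < 3*q + s - 9) ∧ 3*q ≤ -16
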